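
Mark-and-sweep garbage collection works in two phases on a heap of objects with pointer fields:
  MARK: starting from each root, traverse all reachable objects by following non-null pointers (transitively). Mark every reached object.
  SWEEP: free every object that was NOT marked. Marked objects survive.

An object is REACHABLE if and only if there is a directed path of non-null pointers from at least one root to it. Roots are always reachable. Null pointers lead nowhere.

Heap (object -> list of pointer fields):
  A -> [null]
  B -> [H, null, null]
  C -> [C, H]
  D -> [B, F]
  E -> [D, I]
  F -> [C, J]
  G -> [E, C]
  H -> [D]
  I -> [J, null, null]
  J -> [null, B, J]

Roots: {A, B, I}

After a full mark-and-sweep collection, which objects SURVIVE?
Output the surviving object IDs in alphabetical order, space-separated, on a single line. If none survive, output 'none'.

Roots: A B I
Mark A: refs=null, marked=A
Mark B: refs=H null null, marked=A B
Mark I: refs=J null null, marked=A B I
Mark H: refs=D, marked=A B H I
Mark J: refs=null B J, marked=A B H I J
Mark D: refs=B F, marked=A B D H I J
Mark F: refs=C J, marked=A B D F H I J
Mark C: refs=C H, marked=A B C D F H I J
Unmarked (collected): E G

Answer: A B C D F H I J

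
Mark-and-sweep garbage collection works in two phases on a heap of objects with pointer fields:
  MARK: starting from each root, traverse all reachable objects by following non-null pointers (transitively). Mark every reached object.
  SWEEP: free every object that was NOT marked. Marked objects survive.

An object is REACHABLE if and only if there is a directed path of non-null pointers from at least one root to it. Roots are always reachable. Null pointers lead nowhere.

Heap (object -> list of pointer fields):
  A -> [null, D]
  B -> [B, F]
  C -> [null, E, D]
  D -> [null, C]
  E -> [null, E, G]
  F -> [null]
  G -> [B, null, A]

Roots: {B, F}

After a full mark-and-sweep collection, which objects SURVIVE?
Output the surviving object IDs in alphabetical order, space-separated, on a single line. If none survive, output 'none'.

Answer: B F

Derivation:
Roots: B F
Mark B: refs=B F, marked=B
Mark F: refs=null, marked=B F
Unmarked (collected): A C D E G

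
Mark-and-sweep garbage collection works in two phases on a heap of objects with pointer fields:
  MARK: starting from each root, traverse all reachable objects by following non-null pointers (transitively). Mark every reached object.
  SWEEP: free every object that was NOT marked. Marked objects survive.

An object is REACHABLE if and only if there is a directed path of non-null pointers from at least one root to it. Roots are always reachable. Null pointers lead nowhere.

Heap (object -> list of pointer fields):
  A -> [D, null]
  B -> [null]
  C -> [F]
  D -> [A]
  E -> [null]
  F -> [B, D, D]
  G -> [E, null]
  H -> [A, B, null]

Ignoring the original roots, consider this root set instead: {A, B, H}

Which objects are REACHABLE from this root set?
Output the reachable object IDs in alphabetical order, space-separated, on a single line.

Roots: A B H
Mark A: refs=D null, marked=A
Mark B: refs=null, marked=A B
Mark H: refs=A B null, marked=A B H
Mark D: refs=A, marked=A B D H
Unmarked (collected): C E F G

Answer: A B D H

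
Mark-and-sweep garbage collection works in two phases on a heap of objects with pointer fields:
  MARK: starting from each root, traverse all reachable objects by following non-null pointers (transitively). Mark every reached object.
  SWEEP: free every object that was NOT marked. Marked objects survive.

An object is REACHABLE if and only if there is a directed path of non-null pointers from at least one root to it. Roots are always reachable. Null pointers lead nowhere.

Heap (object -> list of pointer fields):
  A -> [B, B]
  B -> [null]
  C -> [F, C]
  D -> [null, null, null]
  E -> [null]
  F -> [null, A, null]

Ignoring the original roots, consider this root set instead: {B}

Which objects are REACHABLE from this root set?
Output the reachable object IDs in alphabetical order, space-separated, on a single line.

Roots: B
Mark B: refs=null, marked=B
Unmarked (collected): A C D E F

Answer: B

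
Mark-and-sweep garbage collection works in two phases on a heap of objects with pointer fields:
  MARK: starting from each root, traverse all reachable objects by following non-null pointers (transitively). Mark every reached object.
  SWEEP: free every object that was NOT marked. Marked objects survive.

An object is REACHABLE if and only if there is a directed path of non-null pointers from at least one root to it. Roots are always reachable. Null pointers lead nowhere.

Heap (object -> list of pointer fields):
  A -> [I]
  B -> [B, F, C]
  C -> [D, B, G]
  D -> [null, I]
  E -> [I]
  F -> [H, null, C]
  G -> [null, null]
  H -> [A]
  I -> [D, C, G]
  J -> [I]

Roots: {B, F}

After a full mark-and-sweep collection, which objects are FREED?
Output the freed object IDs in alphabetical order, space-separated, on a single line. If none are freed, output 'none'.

Answer: E J

Derivation:
Roots: B F
Mark B: refs=B F C, marked=B
Mark F: refs=H null C, marked=B F
Mark C: refs=D B G, marked=B C F
Mark H: refs=A, marked=B C F H
Mark D: refs=null I, marked=B C D F H
Mark G: refs=null null, marked=B C D F G H
Mark A: refs=I, marked=A B C D F G H
Mark I: refs=D C G, marked=A B C D F G H I
Unmarked (collected): E J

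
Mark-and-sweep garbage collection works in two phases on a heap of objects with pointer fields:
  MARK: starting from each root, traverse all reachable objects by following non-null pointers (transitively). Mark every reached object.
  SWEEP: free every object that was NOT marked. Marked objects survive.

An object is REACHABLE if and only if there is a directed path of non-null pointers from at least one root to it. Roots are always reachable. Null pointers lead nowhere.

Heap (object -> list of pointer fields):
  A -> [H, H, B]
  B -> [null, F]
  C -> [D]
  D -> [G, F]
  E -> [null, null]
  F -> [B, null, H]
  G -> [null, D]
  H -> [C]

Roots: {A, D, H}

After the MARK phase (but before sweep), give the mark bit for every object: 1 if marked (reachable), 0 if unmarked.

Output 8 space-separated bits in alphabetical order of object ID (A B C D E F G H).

Answer: 1 1 1 1 0 1 1 1

Derivation:
Roots: A D H
Mark A: refs=H H B, marked=A
Mark D: refs=G F, marked=A D
Mark H: refs=C, marked=A D H
Mark B: refs=null F, marked=A B D H
Mark G: refs=null D, marked=A B D G H
Mark F: refs=B null H, marked=A B D F G H
Mark C: refs=D, marked=A B C D F G H
Unmarked (collected): E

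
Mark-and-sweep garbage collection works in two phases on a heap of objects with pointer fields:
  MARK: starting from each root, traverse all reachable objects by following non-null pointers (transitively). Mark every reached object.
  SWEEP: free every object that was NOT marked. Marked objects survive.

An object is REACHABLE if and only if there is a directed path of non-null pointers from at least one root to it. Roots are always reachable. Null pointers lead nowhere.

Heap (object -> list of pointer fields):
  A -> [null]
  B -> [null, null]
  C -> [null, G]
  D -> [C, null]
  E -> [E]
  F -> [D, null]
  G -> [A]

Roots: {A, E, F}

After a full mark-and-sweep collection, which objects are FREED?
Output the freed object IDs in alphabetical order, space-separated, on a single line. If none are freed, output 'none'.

Answer: B

Derivation:
Roots: A E F
Mark A: refs=null, marked=A
Mark E: refs=E, marked=A E
Mark F: refs=D null, marked=A E F
Mark D: refs=C null, marked=A D E F
Mark C: refs=null G, marked=A C D E F
Mark G: refs=A, marked=A C D E F G
Unmarked (collected): B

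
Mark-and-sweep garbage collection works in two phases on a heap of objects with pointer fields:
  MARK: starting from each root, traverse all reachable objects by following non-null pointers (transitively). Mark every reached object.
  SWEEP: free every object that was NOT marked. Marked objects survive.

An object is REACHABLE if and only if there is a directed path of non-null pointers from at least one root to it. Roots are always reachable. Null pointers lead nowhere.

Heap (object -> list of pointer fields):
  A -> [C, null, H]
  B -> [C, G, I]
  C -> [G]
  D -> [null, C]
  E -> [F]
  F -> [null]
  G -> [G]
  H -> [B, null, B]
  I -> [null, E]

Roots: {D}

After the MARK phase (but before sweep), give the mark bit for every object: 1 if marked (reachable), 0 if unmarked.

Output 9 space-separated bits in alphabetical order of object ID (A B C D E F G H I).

Answer: 0 0 1 1 0 0 1 0 0

Derivation:
Roots: D
Mark D: refs=null C, marked=D
Mark C: refs=G, marked=C D
Mark G: refs=G, marked=C D G
Unmarked (collected): A B E F H I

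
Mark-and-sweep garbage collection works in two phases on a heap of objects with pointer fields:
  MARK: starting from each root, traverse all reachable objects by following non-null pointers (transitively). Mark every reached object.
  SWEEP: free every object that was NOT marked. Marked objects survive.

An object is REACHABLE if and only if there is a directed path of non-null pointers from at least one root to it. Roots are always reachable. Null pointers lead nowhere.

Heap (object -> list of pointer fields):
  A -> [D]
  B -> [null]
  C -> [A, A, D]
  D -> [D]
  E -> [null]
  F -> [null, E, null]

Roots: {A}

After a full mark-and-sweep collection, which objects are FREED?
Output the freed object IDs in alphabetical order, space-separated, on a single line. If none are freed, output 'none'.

Answer: B C E F

Derivation:
Roots: A
Mark A: refs=D, marked=A
Mark D: refs=D, marked=A D
Unmarked (collected): B C E F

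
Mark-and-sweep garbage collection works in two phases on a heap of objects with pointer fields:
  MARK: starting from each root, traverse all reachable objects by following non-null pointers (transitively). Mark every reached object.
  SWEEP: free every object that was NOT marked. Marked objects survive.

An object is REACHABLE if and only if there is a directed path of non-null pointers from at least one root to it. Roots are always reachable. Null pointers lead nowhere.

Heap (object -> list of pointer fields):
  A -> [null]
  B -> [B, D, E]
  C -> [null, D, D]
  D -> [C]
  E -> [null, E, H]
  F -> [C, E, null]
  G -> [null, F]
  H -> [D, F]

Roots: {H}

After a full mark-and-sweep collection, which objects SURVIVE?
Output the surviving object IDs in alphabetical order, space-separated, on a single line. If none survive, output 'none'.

Answer: C D E F H

Derivation:
Roots: H
Mark H: refs=D F, marked=H
Mark D: refs=C, marked=D H
Mark F: refs=C E null, marked=D F H
Mark C: refs=null D D, marked=C D F H
Mark E: refs=null E H, marked=C D E F H
Unmarked (collected): A B G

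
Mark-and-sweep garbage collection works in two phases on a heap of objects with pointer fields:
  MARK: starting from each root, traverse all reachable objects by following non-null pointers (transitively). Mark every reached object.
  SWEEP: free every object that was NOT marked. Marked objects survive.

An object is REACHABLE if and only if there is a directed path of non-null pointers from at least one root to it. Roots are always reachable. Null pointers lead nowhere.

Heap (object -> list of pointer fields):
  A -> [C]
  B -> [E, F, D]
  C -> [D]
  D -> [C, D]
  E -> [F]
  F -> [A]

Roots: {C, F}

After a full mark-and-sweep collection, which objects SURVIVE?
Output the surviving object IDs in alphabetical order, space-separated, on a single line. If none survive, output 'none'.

Answer: A C D F

Derivation:
Roots: C F
Mark C: refs=D, marked=C
Mark F: refs=A, marked=C F
Mark D: refs=C D, marked=C D F
Mark A: refs=C, marked=A C D F
Unmarked (collected): B E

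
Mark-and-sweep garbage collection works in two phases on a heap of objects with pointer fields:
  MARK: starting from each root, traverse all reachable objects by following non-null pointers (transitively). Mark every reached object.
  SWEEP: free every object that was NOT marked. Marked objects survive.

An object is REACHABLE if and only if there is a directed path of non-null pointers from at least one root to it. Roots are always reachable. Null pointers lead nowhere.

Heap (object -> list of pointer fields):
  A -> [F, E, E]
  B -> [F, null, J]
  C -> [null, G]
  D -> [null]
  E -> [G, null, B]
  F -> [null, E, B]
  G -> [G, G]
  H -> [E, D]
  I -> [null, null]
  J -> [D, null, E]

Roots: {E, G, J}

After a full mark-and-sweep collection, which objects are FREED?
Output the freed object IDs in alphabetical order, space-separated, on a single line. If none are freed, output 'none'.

Answer: A C H I

Derivation:
Roots: E G J
Mark E: refs=G null B, marked=E
Mark G: refs=G G, marked=E G
Mark J: refs=D null E, marked=E G J
Mark B: refs=F null J, marked=B E G J
Mark D: refs=null, marked=B D E G J
Mark F: refs=null E B, marked=B D E F G J
Unmarked (collected): A C H I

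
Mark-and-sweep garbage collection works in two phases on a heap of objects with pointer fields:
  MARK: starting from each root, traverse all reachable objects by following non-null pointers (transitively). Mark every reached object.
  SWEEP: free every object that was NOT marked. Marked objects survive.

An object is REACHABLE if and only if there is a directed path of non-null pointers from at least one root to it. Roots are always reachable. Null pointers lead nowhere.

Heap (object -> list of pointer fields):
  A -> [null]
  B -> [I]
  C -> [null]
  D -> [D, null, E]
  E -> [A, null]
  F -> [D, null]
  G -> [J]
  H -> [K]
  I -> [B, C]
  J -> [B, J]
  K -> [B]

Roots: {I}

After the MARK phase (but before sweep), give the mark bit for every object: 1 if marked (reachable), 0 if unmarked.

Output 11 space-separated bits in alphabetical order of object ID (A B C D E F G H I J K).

Roots: I
Mark I: refs=B C, marked=I
Mark B: refs=I, marked=B I
Mark C: refs=null, marked=B C I
Unmarked (collected): A D E F G H J K

Answer: 0 1 1 0 0 0 0 0 1 0 0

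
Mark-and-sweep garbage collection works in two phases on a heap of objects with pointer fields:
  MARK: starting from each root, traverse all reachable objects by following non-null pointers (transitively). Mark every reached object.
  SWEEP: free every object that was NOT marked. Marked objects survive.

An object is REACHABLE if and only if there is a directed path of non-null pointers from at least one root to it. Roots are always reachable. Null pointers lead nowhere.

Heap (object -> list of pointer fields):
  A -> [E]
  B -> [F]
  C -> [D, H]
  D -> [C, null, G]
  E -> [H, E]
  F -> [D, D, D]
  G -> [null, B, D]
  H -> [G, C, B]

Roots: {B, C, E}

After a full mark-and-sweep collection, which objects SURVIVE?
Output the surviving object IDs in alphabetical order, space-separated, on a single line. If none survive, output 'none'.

Roots: B C E
Mark B: refs=F, marked=B
Mark C: refs=D H, marked=B C
Mark E: refs=H E, marked=B C E
Mark F: refs=D D D, marked=B C E F
Mark D: refs=C null G, marked=B C D E F
Mark H: refs=G C B, marked=B C D E F H
Mark G: refs=null B D, marked=B C D E F G H
Unmarked (collected): A

Answer: B C D E F G H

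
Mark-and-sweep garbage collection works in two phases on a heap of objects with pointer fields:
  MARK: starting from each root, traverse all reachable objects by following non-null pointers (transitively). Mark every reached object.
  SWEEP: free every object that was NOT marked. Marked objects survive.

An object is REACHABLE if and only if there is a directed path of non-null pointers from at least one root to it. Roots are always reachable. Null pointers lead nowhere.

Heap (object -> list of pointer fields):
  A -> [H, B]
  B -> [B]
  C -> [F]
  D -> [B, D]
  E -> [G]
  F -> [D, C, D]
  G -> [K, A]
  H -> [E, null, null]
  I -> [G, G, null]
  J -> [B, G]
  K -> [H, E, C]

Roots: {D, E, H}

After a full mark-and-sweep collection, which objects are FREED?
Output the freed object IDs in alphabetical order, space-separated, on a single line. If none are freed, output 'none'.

Roots: D E H
Mark D: refs=B D, marked=D
Mark E: refs=G, marked=D E
Mark H: refs=E null null, marked=D E H
Mark B: refs=B, marked=B D E H
Mark G: refs=K A, marked=B D E G H
Mark K: refs=H E C, marked=B D E G H K
Mark A: refs=H B, marked=A B D E G H K
Mark C: refs=F, marked=A B C D E G H K
Mark F: refs=D C D, marked=A B C D E F G H K
Unmarked (collected): I J

Answer: I J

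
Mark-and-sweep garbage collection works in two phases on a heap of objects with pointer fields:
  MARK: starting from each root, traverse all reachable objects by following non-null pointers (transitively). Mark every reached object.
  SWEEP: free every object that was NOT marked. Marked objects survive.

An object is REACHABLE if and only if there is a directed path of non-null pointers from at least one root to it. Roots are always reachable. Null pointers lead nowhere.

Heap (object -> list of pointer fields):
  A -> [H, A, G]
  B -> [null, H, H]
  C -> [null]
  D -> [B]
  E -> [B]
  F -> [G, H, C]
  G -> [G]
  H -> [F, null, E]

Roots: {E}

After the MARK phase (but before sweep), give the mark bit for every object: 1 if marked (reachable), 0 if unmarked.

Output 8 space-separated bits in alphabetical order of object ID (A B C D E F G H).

Roots: E
Mark E: refs=B, marked=E
Mark B: refs=null H H, marked=B E
Mark H: refs=F null E, marked=B E H
Mark F: refs=G H C, marked=B E F H
Mark G: refs=G, marked=B E F G H
Mark C: refs=null, marked=B C E F G H
Unmarked (collected): A D

Answer: 0 1 1 0 1 1 1 1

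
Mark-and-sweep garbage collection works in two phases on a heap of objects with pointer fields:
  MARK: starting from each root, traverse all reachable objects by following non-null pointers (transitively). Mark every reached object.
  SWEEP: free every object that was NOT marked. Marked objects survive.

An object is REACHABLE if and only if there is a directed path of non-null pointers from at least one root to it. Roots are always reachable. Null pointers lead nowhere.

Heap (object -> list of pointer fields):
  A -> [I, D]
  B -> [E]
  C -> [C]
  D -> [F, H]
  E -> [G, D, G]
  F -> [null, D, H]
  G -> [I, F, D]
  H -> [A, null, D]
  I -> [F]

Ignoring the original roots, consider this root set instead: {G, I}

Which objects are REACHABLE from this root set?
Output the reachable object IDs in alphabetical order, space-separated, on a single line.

Answer: A D F G H I

Derivation:
Roots: G I
Mark G: refs=I F D, marked=G
Mark I: refs=F, marked=G I
Mark F: refs=null D H, marked=F G I
Mark D: refs=F H, marked=D F G I
Mark H: refs=A null D, marked=D F G H I
Mark A: refs=I D, marked=A D F G H I
Unmarked (collected): B C E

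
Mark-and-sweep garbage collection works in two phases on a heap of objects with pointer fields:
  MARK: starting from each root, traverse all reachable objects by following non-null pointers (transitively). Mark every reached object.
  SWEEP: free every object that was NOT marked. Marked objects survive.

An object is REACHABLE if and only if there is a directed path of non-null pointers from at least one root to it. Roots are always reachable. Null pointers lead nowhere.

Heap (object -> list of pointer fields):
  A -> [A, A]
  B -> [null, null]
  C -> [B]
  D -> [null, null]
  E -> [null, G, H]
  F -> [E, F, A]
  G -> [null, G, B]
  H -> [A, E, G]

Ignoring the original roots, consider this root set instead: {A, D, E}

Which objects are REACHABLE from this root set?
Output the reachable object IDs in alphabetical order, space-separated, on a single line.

Answer: A B D E G H

Derivation:
Roots: A D E
Mark A: refs=A A, marked=A
Mark D: refs=null null, marked=A D
Mark E: refs=null G H, marked=A D E
Mark G: refs=null G B, marked=A D E G
Mark H: refs=A E G, marked=A D E G H
Mark B: refs=null null, marked=A B D E G H
Unmarked (collected): C F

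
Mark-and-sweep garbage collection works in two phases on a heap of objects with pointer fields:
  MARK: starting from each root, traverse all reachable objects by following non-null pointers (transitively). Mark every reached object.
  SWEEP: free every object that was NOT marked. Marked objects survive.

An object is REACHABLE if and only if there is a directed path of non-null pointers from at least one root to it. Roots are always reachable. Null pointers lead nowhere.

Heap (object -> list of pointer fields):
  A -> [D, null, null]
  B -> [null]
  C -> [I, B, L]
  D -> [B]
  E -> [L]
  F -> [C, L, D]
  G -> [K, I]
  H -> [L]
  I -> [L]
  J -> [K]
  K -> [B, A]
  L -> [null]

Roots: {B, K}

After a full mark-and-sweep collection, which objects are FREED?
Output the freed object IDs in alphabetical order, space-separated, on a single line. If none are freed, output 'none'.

Roots: B K
Mark B: refs=null, marked=B
Mark K: refs=B A, marked=B K
Mark A: refs=D null null, marked=A B K
Mark D: refs=B, marked=A B D K
Unmarked (collected): C E F G H I J L

Answer: C E F G H I J L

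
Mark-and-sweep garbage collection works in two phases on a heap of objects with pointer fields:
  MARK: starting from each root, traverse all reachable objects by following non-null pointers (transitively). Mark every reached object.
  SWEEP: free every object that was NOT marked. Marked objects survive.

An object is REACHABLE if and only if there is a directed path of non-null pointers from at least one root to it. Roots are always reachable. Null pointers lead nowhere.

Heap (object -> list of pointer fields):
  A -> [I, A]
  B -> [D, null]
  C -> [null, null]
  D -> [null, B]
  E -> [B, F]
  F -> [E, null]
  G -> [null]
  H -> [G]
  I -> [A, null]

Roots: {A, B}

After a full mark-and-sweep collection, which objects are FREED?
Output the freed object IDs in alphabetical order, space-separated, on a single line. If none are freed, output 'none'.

Answer: C E F G H

Derivation:
Roots: A B
Mark A: refs=I A, marked=A
Mark B: refs=D null, marked=A B
Mark I: refs=A null, marked=A B I
Mark D: refs=null B, marked=A B D I
Unmarked (collected): C E F G H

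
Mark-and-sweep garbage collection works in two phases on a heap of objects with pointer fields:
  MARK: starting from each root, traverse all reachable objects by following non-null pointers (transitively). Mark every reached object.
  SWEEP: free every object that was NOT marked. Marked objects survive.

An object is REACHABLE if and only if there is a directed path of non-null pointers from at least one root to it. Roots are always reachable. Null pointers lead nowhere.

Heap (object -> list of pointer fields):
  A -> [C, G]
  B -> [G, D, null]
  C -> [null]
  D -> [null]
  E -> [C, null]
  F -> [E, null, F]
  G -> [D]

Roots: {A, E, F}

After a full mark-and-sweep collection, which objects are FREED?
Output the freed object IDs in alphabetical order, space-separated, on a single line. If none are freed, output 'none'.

Roots: A E F
Mark A: refs=C G, marked=A
Mark E: refs=C null, marked=A E
Mark F: refs=E null F, marked=A E F
Mark C: refs=null, marked=A C E F
Mark G: refs=D, marked=A C E F G
Mark D: refs=null, marked=A C D E F G
Unmarked (collected): B

Answer: B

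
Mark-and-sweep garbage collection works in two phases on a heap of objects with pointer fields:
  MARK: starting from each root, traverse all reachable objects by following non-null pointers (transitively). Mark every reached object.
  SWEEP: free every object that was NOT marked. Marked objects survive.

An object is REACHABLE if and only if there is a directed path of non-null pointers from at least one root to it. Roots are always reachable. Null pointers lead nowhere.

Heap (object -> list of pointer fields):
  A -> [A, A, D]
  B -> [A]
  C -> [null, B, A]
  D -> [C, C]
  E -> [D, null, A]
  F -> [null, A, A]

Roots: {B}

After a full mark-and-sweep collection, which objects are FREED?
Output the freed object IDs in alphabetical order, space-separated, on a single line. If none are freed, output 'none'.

Answer: E F

Derivation:
Roots: B
Mark B: refs=A, marked=B
Mark A: refs=A A D, marked=A B
Mark D: refs=C C, marked=A B D
Mark C: refs=null B A, marked=A B C D
Unmarked (collected): E F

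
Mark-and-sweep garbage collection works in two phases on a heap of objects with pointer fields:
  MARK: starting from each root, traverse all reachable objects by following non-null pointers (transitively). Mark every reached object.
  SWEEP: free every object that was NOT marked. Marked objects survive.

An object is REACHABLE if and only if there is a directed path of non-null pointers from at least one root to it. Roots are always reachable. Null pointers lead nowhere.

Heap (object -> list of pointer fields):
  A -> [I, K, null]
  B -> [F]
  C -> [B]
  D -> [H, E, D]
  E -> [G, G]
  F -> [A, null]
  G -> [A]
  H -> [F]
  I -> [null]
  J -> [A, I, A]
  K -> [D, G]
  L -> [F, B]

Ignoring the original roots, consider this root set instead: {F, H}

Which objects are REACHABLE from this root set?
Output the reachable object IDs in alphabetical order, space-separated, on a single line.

Roots: F H
Mark F: refs=A null, marked=F
Mark H: refs=F, marked=F H
Mark A: refs=I K null, marked=A F H
Mark I: refs=null, marked=A F H I
Mark K: refs=D G, marked=A F H I K
Mark D: refs=H E D, marked=A D F H I K
Mark G: refs=A, marked=A D F G H I K
Mark E: refs=G G, marked=A D E F G H I K
Unmarked (collected): B C J L

Answer: A D E F G H I K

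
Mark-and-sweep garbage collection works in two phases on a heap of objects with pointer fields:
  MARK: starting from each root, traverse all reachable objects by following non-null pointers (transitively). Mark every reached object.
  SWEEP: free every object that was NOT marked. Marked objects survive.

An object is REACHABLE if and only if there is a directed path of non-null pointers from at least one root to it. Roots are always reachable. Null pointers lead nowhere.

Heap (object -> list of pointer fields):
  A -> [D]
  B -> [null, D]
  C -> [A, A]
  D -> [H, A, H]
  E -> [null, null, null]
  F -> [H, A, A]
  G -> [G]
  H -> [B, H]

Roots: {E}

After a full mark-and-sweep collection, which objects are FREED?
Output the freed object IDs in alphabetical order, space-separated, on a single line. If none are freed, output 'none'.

Answer: A B C D F G H

Derivation:
Roots: E
Mark E: refs=null null null, marked=E
Unmarked (collected): A B C D F G H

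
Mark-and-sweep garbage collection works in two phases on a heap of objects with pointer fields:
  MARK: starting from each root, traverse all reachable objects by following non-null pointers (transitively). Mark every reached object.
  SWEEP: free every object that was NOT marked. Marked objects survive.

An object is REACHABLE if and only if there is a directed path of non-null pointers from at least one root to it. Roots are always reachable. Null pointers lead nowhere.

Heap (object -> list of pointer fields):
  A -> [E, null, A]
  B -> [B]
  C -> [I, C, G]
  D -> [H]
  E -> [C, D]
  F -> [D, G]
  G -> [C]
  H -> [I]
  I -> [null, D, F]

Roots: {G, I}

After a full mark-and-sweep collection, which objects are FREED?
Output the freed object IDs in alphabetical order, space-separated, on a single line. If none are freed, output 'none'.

Answer: A B E

Derivation:
Roots: G I
Mark G: refs=C, marked=G
Mark I: refs=null D F, marked=G I
Mark C: refs=I C G, marked=C G I
Mark D: refs=H, marked=C D G I
Mark F: refs=D G, marked=C D F G I
Mark H: refs=I, marked=C D F G H I
Unmarked (collected): A B E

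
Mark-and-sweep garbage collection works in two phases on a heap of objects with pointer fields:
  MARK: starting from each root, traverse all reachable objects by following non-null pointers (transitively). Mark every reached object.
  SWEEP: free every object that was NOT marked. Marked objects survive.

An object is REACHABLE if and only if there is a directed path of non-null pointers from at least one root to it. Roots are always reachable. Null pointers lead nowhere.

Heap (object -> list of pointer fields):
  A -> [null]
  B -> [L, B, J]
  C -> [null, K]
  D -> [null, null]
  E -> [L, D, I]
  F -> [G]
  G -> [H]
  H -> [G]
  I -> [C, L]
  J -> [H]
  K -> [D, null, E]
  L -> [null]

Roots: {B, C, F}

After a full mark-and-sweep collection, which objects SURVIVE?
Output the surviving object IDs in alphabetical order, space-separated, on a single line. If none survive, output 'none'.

Roots: B C F
Mark B: refs=L B J, marked=B
Mark C: refs=null K, marked=B C
Mark F: refs=G, marked=B C F
Mark L: refs=null, marked=B C F L
Mark J: refs=H, marked=B C F J L
Mark K: refs=D null E, marked=B C F J K L
Mark G: refs=H, marked=B C F G J K L
Mark H: refs=G, marked=B C F G H J K L
Mark D: refs=null null, marked=B C D F G H J K L
Mark E: refs=L D I, marked=B C D E F G H J K L
Mark I: refs=C L, marked=B C D E F G H I J K L
Unmarked (collected): A

Answer: B C D E F G H I J K L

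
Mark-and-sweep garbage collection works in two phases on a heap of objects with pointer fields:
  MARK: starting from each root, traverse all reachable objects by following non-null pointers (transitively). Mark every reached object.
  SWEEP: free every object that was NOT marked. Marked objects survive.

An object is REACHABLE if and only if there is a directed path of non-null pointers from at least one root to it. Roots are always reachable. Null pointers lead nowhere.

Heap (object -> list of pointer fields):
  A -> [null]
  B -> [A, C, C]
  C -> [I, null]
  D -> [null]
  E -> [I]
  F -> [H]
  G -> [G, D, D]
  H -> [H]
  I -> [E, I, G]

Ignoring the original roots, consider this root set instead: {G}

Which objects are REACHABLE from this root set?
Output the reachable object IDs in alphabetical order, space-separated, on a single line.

Answer: D G

Derivation:
Roots: G
Mark G: refs=G D D, marked=G
Mark D: refs=null, marked=D G
Unmarked (collected): A B C E F H I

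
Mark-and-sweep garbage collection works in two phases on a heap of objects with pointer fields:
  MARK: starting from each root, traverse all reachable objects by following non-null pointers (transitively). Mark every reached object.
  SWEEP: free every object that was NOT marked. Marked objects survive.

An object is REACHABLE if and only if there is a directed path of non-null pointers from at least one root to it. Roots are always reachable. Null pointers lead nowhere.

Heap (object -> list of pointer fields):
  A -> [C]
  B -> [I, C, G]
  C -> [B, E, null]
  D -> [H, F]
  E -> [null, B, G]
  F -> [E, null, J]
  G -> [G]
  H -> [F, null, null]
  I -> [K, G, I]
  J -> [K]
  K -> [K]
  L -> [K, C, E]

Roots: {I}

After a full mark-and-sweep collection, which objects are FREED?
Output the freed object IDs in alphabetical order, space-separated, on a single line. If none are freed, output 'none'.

Answer: A B C D E F H J L

Derivation:
Roots: I
Mark I: refs=K G I, marked=I
Mark K: refs=K, marked=I K
Mark G: refs=G, marked=G I K
Unmarked (collected): A B C D E F H J L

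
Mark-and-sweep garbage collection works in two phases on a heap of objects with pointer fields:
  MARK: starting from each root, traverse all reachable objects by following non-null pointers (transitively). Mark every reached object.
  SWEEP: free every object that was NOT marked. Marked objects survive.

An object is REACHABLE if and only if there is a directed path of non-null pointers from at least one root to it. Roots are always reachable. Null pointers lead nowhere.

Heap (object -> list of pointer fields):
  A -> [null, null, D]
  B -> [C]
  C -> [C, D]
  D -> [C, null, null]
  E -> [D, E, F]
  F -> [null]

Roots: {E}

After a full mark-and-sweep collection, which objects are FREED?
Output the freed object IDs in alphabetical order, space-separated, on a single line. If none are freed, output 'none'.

Answer: A B

Derivation:
Roots: E
Mark E: refs=D E F, marked=E
Mark D: refs=C null null, marked=D E
Mark F: refs=null, marked=D E F
Mark C: refs=C D, marked=C D E F
Unmarked (collected): A B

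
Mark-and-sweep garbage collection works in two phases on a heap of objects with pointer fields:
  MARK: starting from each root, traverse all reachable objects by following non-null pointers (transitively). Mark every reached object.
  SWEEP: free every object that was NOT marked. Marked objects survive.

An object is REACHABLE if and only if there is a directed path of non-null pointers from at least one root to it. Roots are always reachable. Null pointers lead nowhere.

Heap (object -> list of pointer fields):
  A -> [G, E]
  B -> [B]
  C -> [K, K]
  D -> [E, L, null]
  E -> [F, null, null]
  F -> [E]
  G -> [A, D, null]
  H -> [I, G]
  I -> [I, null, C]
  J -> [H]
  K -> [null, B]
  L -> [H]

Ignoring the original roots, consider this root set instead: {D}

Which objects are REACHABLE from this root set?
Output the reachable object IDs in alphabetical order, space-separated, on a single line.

Answer: A B C D E F G H I K L

Derivation:
Roots: D
Mark D: refs=E L null, marked=D
Mark E: refs=F null null, marked=D E
Mark L: refs=H, marked=D E L
Mark F: refs=E, marked=D E F L
Mark H: refs=I G, marked=D E F H L
Mark I: refs=I null C, marked=D E F H I L
Mark G: refs=A D null, marked=D E F G H I L
Mark C: refs=K K, marked=C D E F G H I L
Mark A: refs=G E, marked=A C D E F G H I L
Mark K: refs=null B, marked=A C D E F G H I K L
Mark B: refs=B, marked=A B C D E F G H I K L
Unmarked (collected): J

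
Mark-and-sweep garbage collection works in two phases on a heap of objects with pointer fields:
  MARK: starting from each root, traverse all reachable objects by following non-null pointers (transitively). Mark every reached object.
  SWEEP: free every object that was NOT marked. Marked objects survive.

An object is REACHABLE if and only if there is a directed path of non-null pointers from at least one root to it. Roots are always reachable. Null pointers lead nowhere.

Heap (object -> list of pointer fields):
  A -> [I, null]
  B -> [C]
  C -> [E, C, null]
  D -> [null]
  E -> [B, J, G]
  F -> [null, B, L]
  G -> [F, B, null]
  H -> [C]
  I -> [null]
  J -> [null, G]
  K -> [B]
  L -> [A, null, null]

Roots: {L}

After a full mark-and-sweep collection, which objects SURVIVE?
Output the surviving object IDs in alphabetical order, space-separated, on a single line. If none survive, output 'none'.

Answer: A I L

Derivation:
Roots: L
Mark L: refs=A null null, marked=L
Mark A: refs=I null, marked=A L
Mark I: refs=null, marked=A I L
Unmarked (collected): B C D E F G H J K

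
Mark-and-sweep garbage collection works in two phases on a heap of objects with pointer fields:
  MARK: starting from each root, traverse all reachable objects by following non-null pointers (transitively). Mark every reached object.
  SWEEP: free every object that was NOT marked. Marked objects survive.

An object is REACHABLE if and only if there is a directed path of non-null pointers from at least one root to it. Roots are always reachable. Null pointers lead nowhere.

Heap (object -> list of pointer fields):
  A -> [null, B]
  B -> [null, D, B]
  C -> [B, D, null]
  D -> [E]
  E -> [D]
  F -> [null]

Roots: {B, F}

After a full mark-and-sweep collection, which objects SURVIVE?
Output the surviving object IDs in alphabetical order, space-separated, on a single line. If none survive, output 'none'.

Answer: B D E F

Derivation:
Roots: B F
Mark B: refs=null D B, marked=B
Mark F: refs=null, marked=B F
Mark D: refs=E, marked=B D F
Mark E: refs=D, marked=B D E F
Unmarked (collected): A C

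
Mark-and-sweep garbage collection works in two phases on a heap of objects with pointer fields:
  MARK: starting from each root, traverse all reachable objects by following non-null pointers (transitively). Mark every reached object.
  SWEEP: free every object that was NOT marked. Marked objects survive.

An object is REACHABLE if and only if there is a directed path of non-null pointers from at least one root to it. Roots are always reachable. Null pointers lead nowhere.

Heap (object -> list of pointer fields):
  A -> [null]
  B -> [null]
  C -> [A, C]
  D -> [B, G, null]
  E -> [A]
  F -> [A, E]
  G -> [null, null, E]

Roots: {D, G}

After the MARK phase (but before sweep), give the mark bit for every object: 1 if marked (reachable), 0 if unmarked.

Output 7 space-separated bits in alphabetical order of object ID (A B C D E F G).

Answer: 1 1 0 1 1 0 1

Derivation:
Roots: D G
Mark D: refs=B G null, marked=D
Mark G: refs=null null E, marked=D G
Mark B: refs=null, marked=B D G
Mark E: refs=A, marked=B D E G
Mark A: refs=null, marked=A B D E G
Unmarked (collected): C F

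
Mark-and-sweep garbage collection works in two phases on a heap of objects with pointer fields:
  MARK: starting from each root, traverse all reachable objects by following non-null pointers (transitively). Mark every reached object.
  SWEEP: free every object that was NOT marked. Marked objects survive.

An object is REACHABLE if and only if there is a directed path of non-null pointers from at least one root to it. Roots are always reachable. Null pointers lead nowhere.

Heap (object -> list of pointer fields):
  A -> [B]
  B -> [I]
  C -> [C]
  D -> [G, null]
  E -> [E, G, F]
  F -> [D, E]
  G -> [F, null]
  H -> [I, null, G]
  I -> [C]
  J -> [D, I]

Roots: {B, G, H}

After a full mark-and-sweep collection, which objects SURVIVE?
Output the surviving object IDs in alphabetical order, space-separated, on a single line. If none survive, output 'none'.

Roots: B G H
Mark B: refs=I, marked=B
Mark G: refs=F null, marked=B G
Mark H: refs=I null G, marked=B G H
Mark I: refs=C, marked=B G H I
Mark F: refs=D E, marked=B F G H I
Mark C: refs=C, marked=B C F G H I
Mark D: refs=G null, marked=B C D F G H I
Mark E: refs=E G F, marked=B C D E F G H I
Unmarked (collected): A J

Answer: B C D E F G H I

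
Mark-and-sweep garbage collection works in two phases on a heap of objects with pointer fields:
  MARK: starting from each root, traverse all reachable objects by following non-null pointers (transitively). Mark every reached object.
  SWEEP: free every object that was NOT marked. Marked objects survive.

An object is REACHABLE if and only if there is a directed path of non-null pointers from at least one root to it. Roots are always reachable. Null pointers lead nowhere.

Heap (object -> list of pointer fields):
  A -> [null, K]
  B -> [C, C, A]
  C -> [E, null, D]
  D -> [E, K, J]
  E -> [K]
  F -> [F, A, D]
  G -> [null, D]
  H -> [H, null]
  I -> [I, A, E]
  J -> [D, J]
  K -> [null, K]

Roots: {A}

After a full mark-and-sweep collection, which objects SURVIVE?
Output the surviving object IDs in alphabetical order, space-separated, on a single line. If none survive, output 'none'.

Roots: A
Mark A: refs=null K, marked=A
Mark K: refs=null K, marked=A K
Unmarked (collected): B C D E F G H I J

Answer: A K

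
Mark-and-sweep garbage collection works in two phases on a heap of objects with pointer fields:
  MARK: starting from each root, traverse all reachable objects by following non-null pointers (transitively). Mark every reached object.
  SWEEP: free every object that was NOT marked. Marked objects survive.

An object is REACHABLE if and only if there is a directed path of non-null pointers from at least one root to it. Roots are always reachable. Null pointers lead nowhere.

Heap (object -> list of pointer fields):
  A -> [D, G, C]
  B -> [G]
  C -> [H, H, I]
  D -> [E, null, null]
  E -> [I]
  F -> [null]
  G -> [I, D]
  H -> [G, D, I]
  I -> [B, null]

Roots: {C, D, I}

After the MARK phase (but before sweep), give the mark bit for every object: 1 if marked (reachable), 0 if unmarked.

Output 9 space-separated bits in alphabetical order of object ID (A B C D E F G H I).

Roots: C D I
Mark C: refs=H H I, marked=C
Mark D: refs=E null null, marked=C D
Mark I: refs=B null, marked=C D I
Mark H: refs=G D I, marked=C D H I
Mark E: refs=I, marked=C D E H I
Mark B: refs=G, marked=B C D E H I
Mark G: refs=I D, marked=B C D E G H I
Unmarked (collected): A F

Answer: 0 1 1 1 1 0 1 1 1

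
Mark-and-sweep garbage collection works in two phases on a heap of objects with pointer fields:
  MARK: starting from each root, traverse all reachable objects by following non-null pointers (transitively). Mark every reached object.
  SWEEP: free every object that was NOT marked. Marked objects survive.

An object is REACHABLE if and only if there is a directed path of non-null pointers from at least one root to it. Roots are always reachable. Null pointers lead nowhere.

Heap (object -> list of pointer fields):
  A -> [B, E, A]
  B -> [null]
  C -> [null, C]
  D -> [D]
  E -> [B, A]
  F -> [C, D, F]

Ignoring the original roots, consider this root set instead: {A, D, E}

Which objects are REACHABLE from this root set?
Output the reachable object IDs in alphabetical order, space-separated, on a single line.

Answer: A B D E

Derivation:
Roots: A D E
Mark A: refs=B E A, marked=A
Mark D: refs=D, marked=A D
Mark E: refs=B A, marked=A D E
Mark B: refs=null, marked=A B D E
Unmarked (collected): C F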